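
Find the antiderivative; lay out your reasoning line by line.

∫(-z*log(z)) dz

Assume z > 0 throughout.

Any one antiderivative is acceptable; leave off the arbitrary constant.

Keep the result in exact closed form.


Step 1. Integrate ∫(-z*log(z)) dz by parts with u = log(z), dv = (-z) dz, so v = -z**2/2 [assuming z > 0]: now -z**2*log(z)/2 + ∫(z/2) dz.
Step 2. Evaluate the standard form: now -z**2*log(z)/2 + z**2/4.
Answer: -z**2*log(z)/2 + z**2/4.


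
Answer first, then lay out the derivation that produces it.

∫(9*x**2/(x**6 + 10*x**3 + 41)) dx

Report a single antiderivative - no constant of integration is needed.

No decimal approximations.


The answer is 3*atan(x**3/4 + 5/4)/4.
Step 1. Substitute u = x**3 + 5, turning ∫(9*x**2/(x**6 + 10*x**3 + 41)) dx into ∫(3/(u**2 + 16)) du: now ∫(3/(u**2 + 16)) du.
Step 2. Evaluate the standard form: now 3*atan(u/4)/4.
Step 3. Substitute back u = x**3 + 5: now 3*atan(x**3/4 + 5/4)/4.
Answer: 3*atan(x**3/4 + 5/4)/4.


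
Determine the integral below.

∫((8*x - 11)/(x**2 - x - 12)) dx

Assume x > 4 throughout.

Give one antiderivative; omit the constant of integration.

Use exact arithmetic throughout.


Answer: 3*log(x - 4) + 5*log(x + 3).


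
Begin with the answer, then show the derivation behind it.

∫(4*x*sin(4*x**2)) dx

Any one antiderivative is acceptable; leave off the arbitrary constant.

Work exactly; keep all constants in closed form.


The answer is -cos(4*x**2)/2.
Step 1. Substitute u = x**2, turning ∫(4*x*sin(4*x**2)) dx into ∫(2*sin(4*u)) du: now ∫(2*sin(4*u)) du.
Step 2. Evaluate the standard form: now -cos(4*u)/2.
Step 3. Substitute back u = x**2: now -cos(4*x**2)/2.
Answer: -cos(4*x**2)/2.


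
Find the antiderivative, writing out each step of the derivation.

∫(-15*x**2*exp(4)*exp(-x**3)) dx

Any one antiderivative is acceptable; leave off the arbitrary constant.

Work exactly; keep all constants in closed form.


Step 1. Substitute u = x**3 - 4, turning ∫(-15*x**2*exp(4)*exp(-x**3)) dx into ∫(-5*exp(-u)) du: now ∫(-5*exp(-u)) du.
Step 2. Evaluate the standard form: now 5*exp(-u).
Step 3. Substitute back u = x**3 - 4: now 5*exp(4 - x**3).
Answer: 5*exp(4 - x**3).


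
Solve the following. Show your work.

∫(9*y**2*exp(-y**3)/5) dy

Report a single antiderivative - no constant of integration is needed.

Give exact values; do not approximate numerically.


Step 1. Substitute u = y**3, turning ∫(9*y**2*exp(-y**3)/5) dy into ∫(3*exp(-u)/5) du: now ∫(3*exp(-u)/5) du.
Step 2. Evaluate the standard form: now -3*exp(-u)/5.
Step 3. Substitute back u = y**3: now -3*exp(-y**3)/5.
Answer: -3*exp(-y**3)/5.


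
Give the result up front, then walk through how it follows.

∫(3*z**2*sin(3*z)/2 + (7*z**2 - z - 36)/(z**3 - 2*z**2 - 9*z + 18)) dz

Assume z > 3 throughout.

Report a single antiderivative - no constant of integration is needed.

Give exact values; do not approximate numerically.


The answer is -z**2*cos(3*z)/2 + z*sin(3*z)/3 + 4*log(z - 3) + 2*log(z - 2) + log(z + 3) + cos(3*z)/9.
Step 1. Rewrite: now ∫(3*z**2*sin(3*z)/2) dz + ∫((7*z**2 - z - 36)/(z**3 - 2*z**2 - 9*z + 18)) dz.
Step 2. Integrate ∫(3*z**2*sin(3*z)/2) dz by parts with u = z**2, dv = (3*sin(3*z)/2) dz, so v = -cos(3*z)/2: now -z**2*cos(3*z)/2 + ∫(z*cos(3*z)) dz + ∫((7*z**2 - z - 36)/(z**3 - 2*z**2 - 9*z + 18)) dz.
Step 3. Integrate ∫(z*cos(3*z)) dz by parts with u = z, dv = (cos(3*z)) dz, so v = sin(3*z)/3: now -z**2*cos(3*z)/2 + z*sin(3*z)/3 + ∫((7*z**2 - z - 36)/(z**3 - 2*z**2 - 9*z + 18)) dz + ∫(-sin(3*z)/3) dz.
Step 4. Evaluate the standard form: now -z**2*cos(3*z)/2 + z*sin(3*z)/3 + cos(3*z)/9 + ∫((7*z**2 - z - 36)/(z**3 - 2*z**2 - 9*z + 18)) dz.
Step 5. Decompose ∫((7*z**2 - z - 36)/(z**3 - 2*z**2 - 9*z + 18)) dz by partial fractions, (7*z**2 - z - 36)/(z**3 - 2*z**2 - 9*z + 18) = 1/(z + 3) + 2/(z - 2) + 4/(z - 3): now -z**2*cos(3*z)/2 + z*sin(3*z)/3 + cos(3*z)/9 + ∫(4/(z - 3)) dz + ∫(2/(z - 2)) dz + ∫(1/(z + 3)) dz.
Step 6. Evaluate the standard form [assuming z > -3]: now -z**2*cos(3*z)/2 + z*sin(3*z)/3 + log(z + 3) + cos(3*z)/9 + ∫(4/(z - 3)) dz + ∫(2/(z - 2)) dz.
Step 7. Evaluate the standard form [assuming z > 3]: now -z**2*cos(3*z)/2 + z*sin(3*z)/3 + 4*log(z - 3) + log(z + 3) + cos(3*z)/9 + ∫(2/(z - 2)) dz.
Step 8. Evaluate the standard form [assuming z > 2]: now -z**2*cos(3*z)/2 + z*sin(3*z)/3 + 4*log(z - 3) + 2*log(z - 2) + log(z + 3) + cos(3*z)/9.
Answer: -z**2*cos(3*z)/2 + z*sin(3*z)/3 + 4*log(z - 3) + 2*log(z - 2) + log(z + 3) + cos(3*z)/9.


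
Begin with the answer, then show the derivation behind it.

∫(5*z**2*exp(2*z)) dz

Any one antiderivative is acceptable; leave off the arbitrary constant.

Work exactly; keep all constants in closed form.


The answer is 5*z**2*exp(2*z)/2 - 5*z*exp(2*z)/2 + 5*exp(2*z)/4.
Step 1. Integrate ∫(5*z**2*exp(2*z)) dz by parts with u = z**2, dv = (5*exp(2*z)) dz, so v = 5*exp(2*z)/2: now 5*z**2*exp(2*z)/2 + ∫(-5*z*exp(2*z)) dz.
Step 2. Integrate ∫(-5*z*exp(2*z)) dz by parts with u = z, dv = (-5*exp(2*z)) dz, so v = -5*exp(2*z)/2: now 5*z**2*exp(2*z)/2 - 5*z*exp(2*z)/2 + ∫(5*exp(2*z)/2) dz.
Step 3. Evaluate the standard form: now 5*z**2*exp(2*z)/2 - 5*z*exp(2*z)/2 + 5*exp(2*z)/4.
Answer: 5*z**2*exp(2*z)/2 - 5*z*exp(2*z)/2 + 5*exp(2*z)/4.


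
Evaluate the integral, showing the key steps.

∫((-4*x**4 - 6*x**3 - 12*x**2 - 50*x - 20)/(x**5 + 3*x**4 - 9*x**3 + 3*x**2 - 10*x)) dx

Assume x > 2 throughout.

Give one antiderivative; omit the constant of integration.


Step 1. Decompose ∫((-4*x**4 - 6*x**3 - 12*x**2 - 50*x - 20)/(x**5 + 3*x**4 - 9*x**3 + 3*x**2 - 10*x)) dx by partial fractions, (-4*x**4 - 6*x**3 - 12*x**2 - 50*x - 20)/(x**5 + 3*x**4 - 9*x**3 + 3*x**2 - 10*x) = 4/(x**2 + 1) - 2/(x + 5) - 4/(x - 2) + 2/x: now ∫(2/x) dx + ∫(-4/(x - 2)) dx + ∫(-2/(x + 5)) dx + ∫(4/(x**2 + 1)) dx.
Step 2. Evaluate the standard form [assuming x > 0]: now 2*log(x) + ∫(-4/(x - 2)) dx + ∫(-2/(x + 5)) dx + ∫(4/(x**2 + 1)) dx.
Step 3. Evaluate the standard form [assuming x > -5]: now 2*log(x) - 2*log(x + 5) + ∫(-4/(x - 2)) dx + ∫(4/(x**2 + 1)) dx.
Step 4. Evaluate the standard form [assuming x > 2]: now 2*log(x) - 4*log(x - 2) - 2*log(x + 5) + ∫(4/(x**2 + 1)) dx.
Step 5. Evaluate the standard form: now 2*log(x) - 4*log(x - 2) - 2*log(x + 5) + 4*atan(x).
Answer: 2*log(x) - 4*log(x - 2) - 2*log(x + 5) + 4*atan(x).


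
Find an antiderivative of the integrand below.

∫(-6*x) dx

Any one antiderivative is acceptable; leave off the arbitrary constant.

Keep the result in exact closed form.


Answer: -3*x**2.


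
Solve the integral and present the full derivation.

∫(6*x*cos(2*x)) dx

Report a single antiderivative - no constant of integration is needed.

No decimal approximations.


Step 1. Integrate ∫(6*x*cos(2*x)) dx by parts with u = x, dv = (6*cos(2*x)) dx, so v = 3*sin(2*x): now 3*x*sin(2*x) + ∫(-3*sin(2*x)) dx.
Step 2. Evaluate the standard form: now 3*x*sin(2*x) + 3*cos(2*x)/2.
Answer: 3*x*sin(2*x) + 3*cos(2*x)/2.


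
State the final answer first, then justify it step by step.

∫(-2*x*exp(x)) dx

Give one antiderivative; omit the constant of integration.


The answer is -2*x*exp(x) + 2*exp(x).
Step 1. Integrate ∫(-2*x*exp(x)) dx by parts with u = x, dv = (-2*exp(x)) dx, so v = -2*exp(x): now -2*x*exp(x) + ∫(2*exp(x)) dx.
Step 2. Evaluate the standard form: now -2*x*exp(x) + 2*exp(x).
Answer: -2*x*exp(x) + 2*exp(x).


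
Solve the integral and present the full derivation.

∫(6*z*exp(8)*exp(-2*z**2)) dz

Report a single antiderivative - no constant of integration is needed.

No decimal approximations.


Step 1. Substitute u = z**2 - 4, turning ∫(6*z*exp(8)*exp(-2*z**2)) dz into ∫(3*exp(-2*u)) du: now ∫(3*exp(-2*u)) du.
Step 2. Evaluate the standard form: now -3*exp(-2*u)/2.
Step 3. Substitute back u = z**2 - 4: now -3*exp(8 - 2*z**2)/2.
Answer: -3*exp(8 - 2*z**2)/2.


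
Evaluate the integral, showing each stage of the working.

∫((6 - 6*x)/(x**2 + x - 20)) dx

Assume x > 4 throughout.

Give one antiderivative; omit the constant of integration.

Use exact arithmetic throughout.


Step 1. Decompose ∫((6 - 6*x)/(x**2 + x - 20)) dx by partial fractions, (6 - 6*x)/(x**2 + x - 20) = -4/(x + 5) - 2/(x - 4): now ∫(-2/(x - 4)) dx + ∫(-4/(x + 5)) dx.
Step 2. Evaluate the standard form [assuming x > -5]: now -4*log(x + 5) + ∫(-2/(x - 4)) dx.
Step 3. Evaluate the standard form [assuming x > 4]: now -2*log(x - 4) - 4*log(x + 5).
Answer: -2*log(x - 4) - 4*log(x + 5).


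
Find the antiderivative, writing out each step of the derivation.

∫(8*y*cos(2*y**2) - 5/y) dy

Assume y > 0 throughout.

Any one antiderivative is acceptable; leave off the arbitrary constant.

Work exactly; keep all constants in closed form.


Step 1. Rewrite: now ∫(-5/y) dy + ∫(8*y*cos(2*y**2)) dy.
Step 2. Substitute u = y**2, turning ∫(8*y*cos(2*y**2)) dy into ∫(4*cos(2*u)) du: now ∫(-5/y) dy + ∫(4*cos(2*u)) du.
Step 3. Evaluate the standard form: now 2*sin(2*u) + ∫(-5/y) dy.
Step 4. Substitute back u = y**2: now 2*sin(2*y**2) + ∫(-5/y) dy.
Step 5. Evaluate the standard form [assuming y > 0]: now -5*log(y) + 2*sin(2*y**2).
Answer: -5*log(y) + 2*sin(2*y**2).


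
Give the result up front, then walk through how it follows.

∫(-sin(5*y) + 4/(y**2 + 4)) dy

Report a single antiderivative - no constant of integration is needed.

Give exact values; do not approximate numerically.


The answer is cos(5*y)/5 + 2*atan(y/2).
Step 1. Rewrite: now ∫(4/(y**2 + 4)) dy + ∫(-sin(5*y)) dy.
Step 2. Evaluate the standard form: now 2*atan(y/2) + ∫(-sin(5*y)) dy.
Step 3. Evaluate the standard form: now cos(5*y)/5 + 2*atan(y/2).
Answer: cos(5*y)/5 + 2*atan(y/2).


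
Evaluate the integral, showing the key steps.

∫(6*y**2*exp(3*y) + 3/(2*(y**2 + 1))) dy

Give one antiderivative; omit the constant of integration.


Step 1. Rewrite: now ∫(6*y**2*exp(3*y)) dy + ∫(3/(2*(y**2 + 1))) dy.
Step 2. Integrate ∫(6*y**2*exp(3*y)) dy by parts with u = y**2, dv = (6*exp(3*y)) dy, so v = 2*exp(3*y): now 2*y**2*exp(3*y) + ∫(-4*y*exp(3*y)) dy + ∫(3/(2*(y**2 + 1))) dy.
Step 3. Integrate ∫(-4*y*exp(3*y)) dy by parts with u = y, dv = (-4*exp(3*y)) dy, so v = -4*exp(3*y)/3: now 2*y**2*exp(3*y) - 4*y*exp(3*y)/3 + ∫(3/(2*(y**2 + 1))) dy + ∫(4*exp(3*y)/3) dy.
Step 4. Evaluate the standard form: now 2*y**2*exp(3*y) - 4*y*exp(3*y)/3 + 4*exp(3*y)/9 + ∫(3/(2*(y**2 + 1))) dy.
Step 5. Evaluate the standard form: now 2*y**2*exp(3*y) - 4*y*exp(3*y)/3 + 4*exp(3*y)/9 + 3*atan(y)/2.
Answer: 2*y**2*exp(3*y) - 4*y*exp(3*y)/3 + 4*exp(3*y)/9 + 3*atan(y)/2.


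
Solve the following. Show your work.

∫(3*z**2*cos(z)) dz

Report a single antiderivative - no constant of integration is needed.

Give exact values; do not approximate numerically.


Step 1. Integrate ∫(3*z**2*cos(z)) dz by parts with u = z**2, dv = (3*cos(z)) dz, so v = 3*sin(z): now 3*z**2*sin(z) + ∫(-6*z*sin(z)) dz.
Step 2. Integrate ∫(-6*z*sin(z)) dz by parts with u = z, dv = (-6*sin(z)) dz, so v = 6*cos(z): now 3*z**2*sin(z) + 6*z*cos(z) + ∫(-6*cos(z)) dz.
Step 3. Evaluate the standard form: now 3*z**2*sin(z) + 6*z*cos(z) - 6*sin(z).
Answer: 3*z**2*sin(z) + 6*z*cos(z) - 6*sin(z).


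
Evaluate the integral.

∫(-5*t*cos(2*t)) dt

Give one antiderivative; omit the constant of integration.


Answer: -5*t*sin(2*t)/2 - 5*cos(2*t)/4.


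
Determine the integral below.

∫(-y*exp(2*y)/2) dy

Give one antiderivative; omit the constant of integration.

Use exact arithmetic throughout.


Answer: -y*exp(2*y)/4 + exp(2*y)/8.


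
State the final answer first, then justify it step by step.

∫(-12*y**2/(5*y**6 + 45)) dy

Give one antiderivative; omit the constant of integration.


The answer is -4*atan(y**3/3)/15.
Step 1. Substitute u = y**3, turning ∫(-12*y**2/(5*y**6 + 45)) dy into ∫(-4/(5*(u**2 + 9))) du: now ∫(-4/(5*(u**2 + 9))) du.
Step 2. Evaluate the standard form: now -4*atan(u/3)/15.
Step 3. Substitute back u = y**3: now -4*atan(y**3/3)/15.
Answer: -4*atan(y**3/3)/15.


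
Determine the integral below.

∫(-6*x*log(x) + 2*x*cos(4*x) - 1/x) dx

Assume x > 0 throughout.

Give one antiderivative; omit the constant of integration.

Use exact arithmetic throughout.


Answer: -3*x**2*log(x) + 3*x**2/2 + x*sin(4*x)/2 - log(x) + cos(4*x)/8.


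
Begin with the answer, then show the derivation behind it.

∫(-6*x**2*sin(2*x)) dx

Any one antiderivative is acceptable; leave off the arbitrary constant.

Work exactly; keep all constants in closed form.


The answer is 3*x**2*cos(2*x) - 3*x*sin(2*x) - 3*cos(2*x)/2.
Step 1. Integrate ∫(-6*x**2*sin(2*x)) dx by parts with u = x**2, dv = (-6*sin(2*x)) dx, so v = 3*cos(2*x): now 3*x**2*cos(2*x) + ∫(-6*x*cos(2*x)) dx.
Step 2. Integrate ∫(-6*x*cos(2*x)) dx by parts with u = x, dv = (-6*cos(2*x)) dx, so v = -3*sin(2*x): now 3*x**2*cos(2*x) - 3*x*sin(2*x) + ∫(3*sin(2*x)) dx.
Step 3. Evaluate the standard form: now 3*x**2*cos(2*x) - 3*x*sin(2*x) - 3*cos(2*x)/2.
Answer: 3*x**2*cos(2*x) - 3*x*sin(2*x) - 3*cos(2*x)/2.


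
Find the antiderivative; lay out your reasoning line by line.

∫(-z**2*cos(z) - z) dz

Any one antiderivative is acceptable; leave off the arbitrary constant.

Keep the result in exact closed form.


Step 1. Rewrite: now ∫(-z) dz + ∫(-z**2*cos(z)) dz.
Step 2. Evaluate the standard form: now -z**2/2 + ∫(-z**2*cos(z)) dz.
Step 3. Integrate ∫(-z**2*cos(z)) dz by parts with u = z**2, dv = (-cos(z)) dz, so v = -sin(z): now -z**2*sin(z) - z**2/2 + ∫(2*z*sin(z)) dz.
Step 4. Integrate ∫(2*z*sin(z)) dz by parts with u = z, dv = (2*sin(z)) dz, so v = -2*cos(z): now -z**2*sin(z) - z**2/2 - 2*z*cos(z) + ∫(2*cos(z)) dz.
Step 5. Evaluate the standard form: now -z**2*sin(z) - z**2/2 - 2*z*cos(z) + 2*sin(z).
Answer: -z**2*sin(z) - z**2/2 - 2*z*cos(z) + 2*sin(z).


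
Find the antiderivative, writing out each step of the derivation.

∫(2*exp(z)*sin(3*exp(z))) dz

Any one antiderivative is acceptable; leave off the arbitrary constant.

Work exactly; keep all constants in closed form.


Step 1. Substitute u = exp(z), turning ∫(2*exp(z)*sin(3*exp(z))) dz into ∫(2*sin(3*u)) du: now ∫(2*sin(3*u)) du.
Step 2. Evaluate the standard form: now -2*cos(3*u)/3.
Step 3. Substitute back u = exp(z): now -2*cos(3*exp(z))/3.
Answer: -2*cos(3*exp(z))/3.


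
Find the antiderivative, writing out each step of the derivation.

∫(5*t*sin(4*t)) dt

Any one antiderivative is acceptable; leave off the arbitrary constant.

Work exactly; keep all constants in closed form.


Step 1. Integrate ∫(5*t*sin(4*t)) dt by parts with u = t, dv = (5*sin(4*t)) dt, so v = -5*cos(4*t)/4: now -5*t*cos(4*t)/4 + ∫(5*cos(4*t)/4) dt.
Step 2. Evaluate the standard form: now -5*t*cos(4*t)/4 + 5*sin(4*t)/16.
Answer: -5*t*cos(4*t)/4 + 5*sin(4*t)/16.


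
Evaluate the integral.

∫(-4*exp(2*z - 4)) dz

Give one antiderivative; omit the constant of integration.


Answer: -2*exp(2*z - 4).


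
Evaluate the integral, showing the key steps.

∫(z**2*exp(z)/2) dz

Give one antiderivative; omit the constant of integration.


Step 1. Integrate ∫(z**2*exp(z)/2) dz by parts with u = z**2, dv = (exp(z)/2) dz, so v = exp(z)/2: now z**2*exp(z)/2 + ∫(-z*exp(z)) dz.
Step 2. Integrate ∫(-z*exp(z)) dz by parts with u = z, dv = (-exp(z)) dz, so v = -exp(z): now z**2*exp(z)/2 - z*exp(z) + ∫(exp(z)) dz.
Step 3. Evaluate the standard form: now z**2*exp(z)/2 - z*exp(z) + exp(z).
Answer: z**2*exp(z)/2 - z*exp(z) + exp(z).


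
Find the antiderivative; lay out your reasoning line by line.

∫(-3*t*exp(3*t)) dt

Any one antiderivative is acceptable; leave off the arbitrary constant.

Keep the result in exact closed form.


Step 1. Integrate ∫(-3*t*exp(3*t)) dt by parts with u = t, dv = (-3*exp(3*t)) dt, so v = -exp(3*t): now -t*exp(3*t) + ∫(exp(3*t)) dt.
Step 2. Evaluate the standard form: now -t*exp(3*t) + exp(3*t)/3.
Answer: -t*exp(3*t) + exp(3*t)/3.


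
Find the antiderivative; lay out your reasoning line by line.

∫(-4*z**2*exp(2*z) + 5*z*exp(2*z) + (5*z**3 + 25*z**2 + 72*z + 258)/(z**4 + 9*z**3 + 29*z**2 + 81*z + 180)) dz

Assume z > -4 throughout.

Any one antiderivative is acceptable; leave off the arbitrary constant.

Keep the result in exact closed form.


Step 1. Rewrite: now ∫(5*z*exp(2*z)) dz + ∫(-4*z**2*exp(2*z)) dz + ∫((5*z**3 + 25*z**2 + 72*z + 258)/(z**4 + 9*z**3 + 29*z**2 + 81*z + 180)) dz.
Step 2. Integrate ∫(5*z*exp(2*z)) dz by parts with u = z, dv = (5*exp(2*z)) dz, so v = 5*exp(2*z)/2: now 5*z*exp(2*z)/2 + ∫(-4*z**2*exp(2*z)) dz + ∫((5*z**3 + 25*z**2 + 72*z + 258)/(z**4 + 9*z**3 + 29*z**2 + 81*z + 180)) dz + ∫(-5*exp(2*z)/2) dz.
Step 3. Evaluate the standard form: now 5*z*exp(2*z)/2 - 5*exp(2*z)/4 + ∫(-4*z**2*exp(2*z)) dz + ∫((5*z**3 + 25*z**2 + 72*z + 258)/(z**4 + 9*z**3 + 29*z**2 + 81*z + 180)) dz.
Step 4. Integrate ∫(-4*z**2*exp(2*z)) dz by parts with u = z**2, dv = (-4*exp(2*z)) dz, so v = -2*exp(2*z): now -2*z**2*exp(2*z) + 5*z*exp(2*z)/2 - 5*exp(2*z)/4 + ∫(4*z*exp(2*z)) dz + ∫((5*z**3 + 25*z**2 + 72*z + 258)/(z**4 + 9*z**3 + 29*z**2 + 81*z + 180)) dz.
Step 5. Integrate ∫(4*z*exp(2*z)) dz by parts with u = z, dv = (4*exp(2*z)) dz, so v = 2*exp(2*z): now -2*z**2*exp(2*z) + 9*z*exp(2*z)/2 - 5*exp(2*z)/4 + ∫((5*z**3 + 25*z**2 + 72*z + 258)/(z**4 + 9*z**3 + 29*z**2 + 81*z + 180)) dz + ∫(-2*exp(2*z)) dz.
Step 6. Evaluate the standard form: now -2*z**2*exp(2*z) + 9*z*exp(2*z)/2 - 9*exp(2*z)/4 + ∫((5*z**3 + 25*z**2 + 72*z + 258)/(z**4 + 9*z**3 + 29*z**2 + 81*z + 180)) dz.
Step 7. Decompose ∫((5*z**3 + 25*z**2 + 72*z + 258)/(z**4 + 9*z**3 + 29*z**2 + 81*z + 180)) dz by partial fractions, (5*z**3 + 25*z**2 + 72*z + 258)/(z**4 + 9*z**3 + 29*z**2 + 81*z + 180) = 3/(z**2 + 9) + 3/(z + 5) + 2/(z + 4): now -2*z**2*exp(2*z) + 9*z*exp(2*z)/2 - 9*exp(2*z)/4 + ∫(2/(z + 4)) dz + ∫(3/(z + 5)) dz + ∫(3/(z**2 + 9)) dz.
Step 8. Evaluate the standard form [assuming z > -5]: now -2*z**2*exp(2*z) + 9*z*exp(2*z)/2 - 9*exp(2*z)/4 + 3*log(z + 5) + ∫(2/(z + 4)) dz + ∫(3/(z**2 + 9)) dz.
Step 9. Evaluate the standard form [assuming z > -4]: now -2*z**2*exp(2*z) + 9*z*exp(2*z)/2 - 9*exp(2*z)/4 + 2*log(z + 4) + 3*log(z + 5) + ∫(3/(z**2 + 9)) dz.
Step 10. Evaluate the standard form: now -2*z**2*exp(2*z) + 9*z*exp(2*z)/2 - 9*exp(2*z)/4 + 2*log(z + 4) + 3*log(z + 5) + atan(z/3).
Answer: -2*z**2*exp(2*z) + 9*z*exp(2*z)/2 - 9*exp(2*z)/4 + 2*log(z + 4) + 3*log(z + 5) + atan(z/3).


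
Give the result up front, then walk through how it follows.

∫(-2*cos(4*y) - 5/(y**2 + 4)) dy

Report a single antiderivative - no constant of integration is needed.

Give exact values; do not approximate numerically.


The answer is -sin(4*y)/2 - 5*atan(y/2)/2.
Step 1. Rewrite: now ∫(-5/(y**2 + 4)) dy + ∫(-2*cos(4*y)) dy.
Step 2. Evaluate the standard form: now -5*atan(y/2)/2 + ∫(-2*cos(4*y)) dy.
Step 3. Evaluate the standard form: now -sin(4*y)/2 - 5*atan(y/2)/2.
Answer: -sin(4*y)/2 - 5*atan(y/2)/2.


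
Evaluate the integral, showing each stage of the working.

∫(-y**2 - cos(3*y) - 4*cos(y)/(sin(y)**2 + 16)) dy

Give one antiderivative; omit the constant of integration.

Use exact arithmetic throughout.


Step 1. Rewrite: now ∫(-y**2) dy + ∫(-4*cos(y)/(sin(y)**2 + 16)) dy + ∫(-cos(3*y)) dy.
Step 2. Evaluate the standard form: now -sin(3*y)/3 + ∫(-y**2) dy + ∫(-4*cos(y)/(sin(y)**2 + 16)) dy.
Step 3. Evaluate the standard form: now -y**3/3 - sin(3*y)/3 + ∫(-4*cos(y)/(sin(y)**2 + 16)) dy.
Step 4. Substitute u = sin(y), turning ∫(-4*cos(y)/(sin(y)**2 + 16)) dy into ∫(-4/(u**2 + 16)) du: now -y**3/3 - sin(3*y)/3 + ∫(-4/(u**2 + 16)) du.
Step 5. Evaluate the standard form: now -y**3/3 - sin(3*y)/3 - atan(u/4).
Step 6. Substitute back u = sin(y): now -y**3/3 - sin(3*y)/3 - atan(sin(y)/4).
Answer: -y**3/3 - sin(3*y)/3 - atan(sin(y)/4).


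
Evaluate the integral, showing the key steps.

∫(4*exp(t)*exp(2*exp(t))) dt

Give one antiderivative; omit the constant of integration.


Step 1. Substitute u = exp(t), turning ∫(4*exp(t)*exp(2*exp(t))) dt into ∫(4*exp(2*u)) du: now ∫(4*exp(2*u)) du.
Step 2. Evaluate the standard form: now 2*exp(2*u).
Step 3. Substitute back u = exp(t): now 2*exp(2*exp(t)).
Answer: 2*exp(2*exp(t)).


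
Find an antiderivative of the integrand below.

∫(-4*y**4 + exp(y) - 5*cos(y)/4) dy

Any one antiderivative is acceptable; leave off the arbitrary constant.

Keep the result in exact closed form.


Answer: -4*y**5/5 + exp(y) - 5*sin(y)/4.


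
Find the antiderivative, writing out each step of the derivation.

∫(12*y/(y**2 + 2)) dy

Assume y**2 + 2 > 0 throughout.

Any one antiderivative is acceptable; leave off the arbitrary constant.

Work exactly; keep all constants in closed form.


Step 1. Substitute u = y**2 + 2, turning ∫(12*y/(y**2 + 2)) dy into ∫(6/u) du: now ∫(6/u) du.
Step 2. Evaluate the standard form [assuming u > 0]: now 6*log(u).
Step 3. Substitute back u = y**2 + 2: now 6*log(y**2 + 2).
Answer: 6*log(y**2 + 2).


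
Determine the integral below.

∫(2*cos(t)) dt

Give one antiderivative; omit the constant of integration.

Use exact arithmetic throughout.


Answer: 2*sin(t).


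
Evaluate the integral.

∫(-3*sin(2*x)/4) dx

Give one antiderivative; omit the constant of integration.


Answer: 3*cos(2*x)/8.


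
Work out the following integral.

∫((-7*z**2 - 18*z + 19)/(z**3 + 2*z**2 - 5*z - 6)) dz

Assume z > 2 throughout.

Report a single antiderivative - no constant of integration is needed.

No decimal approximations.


Answer: -3*log(z - 2) - 5*log(z + 1) + log(z + 3).


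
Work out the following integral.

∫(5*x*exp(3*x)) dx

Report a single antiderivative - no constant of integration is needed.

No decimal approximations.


Answer: 5*x*exp(3*x)/3 - 5*exp(3*x)/9.


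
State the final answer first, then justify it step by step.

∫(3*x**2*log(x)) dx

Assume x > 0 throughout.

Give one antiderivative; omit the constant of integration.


The answer is x**3*log(x) - x**3/3.
Step 1. Integrate ∫(3*x**2*log(x)) dx by parts with u = log(x), dv = (3*x**2) dx, so v = x**3 [assuming x > 0]: now x**3*log(x) + ∫(-x**2) dx.
Step 2. Evaluate the standard form: now x**3*log(x) - x**3/3.
Answer: x**3*log(x) - x**3/3.


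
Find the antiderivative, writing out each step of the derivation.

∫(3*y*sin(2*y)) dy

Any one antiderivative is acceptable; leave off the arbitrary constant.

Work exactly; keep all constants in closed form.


Step 1. Integrate ∫(3*y*sin(2*y)) dy by parts with u = y, dv = (3*sin(2*y)) dy, so v = -3*cos(2*y)/2: now -3*y*cos(2*y)/2 + ∫(3*cos(2*y)/2) dy.
Step 2. Evaluate the standard form: now -3*y*cos(2*y)/2 + 3*sin(2*y)/4.
Answer: -3*y*cos(2*y)/2 + 3*sin(2*y)/4.


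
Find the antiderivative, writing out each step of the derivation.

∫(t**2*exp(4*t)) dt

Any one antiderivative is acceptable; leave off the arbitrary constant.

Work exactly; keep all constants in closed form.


Step 1. Integrate ∫(t**2*exp(4*t)) dt by parts with u = t**2, dv = (exp(4*t)) dt, so v = exp(4*t)/4: now t**2*exp(4*t)/4 + ∫(-t*exp(4*t)/2) dt.
Step 2. Integrate ∫(-t*exp(4*t)/2) dt by parts with u = t, dv = (-exp(4*t)/2) dt, so v = -exp(4*t)/8: now t**2*exp(4*t)/4 - t*exp(4*t)/8 + ∫(exp(4*t)/8) dt.
Step 3. Evaluate the standard form: now t**2*exp(4*t)/4 - t*exp(4*t)/8 + exp(4*t)/32.
Answer: t**2*exp(4*t)/4 - t*exp(4*t)/8 + exp(4*t)/32.


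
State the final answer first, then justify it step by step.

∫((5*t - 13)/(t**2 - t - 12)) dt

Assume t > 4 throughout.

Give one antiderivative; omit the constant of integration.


The answer is log(t - 4) + 4*log(t + 3).
Step 1. Decompose ∫((5*t - 13)/(t**2 - t - 12)) dt by partial fractions, (5*t - 13)/(t**2 - t - 12) = 4/(t + 3) + 1/(t - 4): now ∫(1/(t - 4)) dt + ∫(4/(t + 3)) dt.
Step 2. Evaluate the standard form [assuming t > 4]: now log(t - 4) + ∫(4/(t + 3)) dt.
Step 3. Evaluate the standard form [assuming t > -3]: now log(t - 4) + 4*log(t + 3).
Answer: log(t - 4) + 4*log(t + 3).


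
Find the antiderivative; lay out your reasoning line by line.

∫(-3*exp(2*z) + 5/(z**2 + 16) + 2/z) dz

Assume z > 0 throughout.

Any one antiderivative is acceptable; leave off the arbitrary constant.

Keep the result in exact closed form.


Step 1. Rewrite: now ∫(2/z) dz + ∫(5/(z**2 + 16)) dz + ∫(-3*exp(2*z)) dz.
Step 2. Evaluate the standard form: now -3*exp(2*z)/2 + ∫(2/z) dz + ∫(5/(z**2 + 16)) dz.
Step 3. Evaluate the standard form [assuming z > 0]: now -3*exp(2*z)/2 + 2*log(z) + ∫(5/(z**2 + 16)) dz.
Step 4. Evaluate the standard form: now -3*exp(2*z)/2 + 2*log(z) + 5*atan(z/4)/4.
Answer: -3*exp(2*z)/2 + 2*log(z) + 5*atan(z/4)/4.


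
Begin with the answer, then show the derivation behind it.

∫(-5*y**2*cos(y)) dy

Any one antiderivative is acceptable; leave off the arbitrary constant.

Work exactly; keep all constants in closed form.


The answer is -5*y**2*sin(y) - 10*y*cos(y) + 10*sin(y).
Step 1. Integrate ∫(-5*y**2*cos(y)) dy by parts with u = y**2, dv = (-5*cos(y)) dy, so v = -5*sin(y): now -5*y**2*sin(y) + ∫(10*y*sin(y)) dy.
Step 2. Integrate ∫(10*y*sin(y)) dy by parts with u = y, dv = (10*sin(y)) dy, so v = -10*cos(y): now -5*y**2*sin(y) - 10*y*cos(y) + ∫(10*cos(y)) dy.
Step 3. Evaluate the standard form: now -5*y**2*sin(y) - 10*y*cos(y) + 10*sin(y).
Answer: -5*y**2*sin(y) - 10*y*cos(y) + 10*sin(y).


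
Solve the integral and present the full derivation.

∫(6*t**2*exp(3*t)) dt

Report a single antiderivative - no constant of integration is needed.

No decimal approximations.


Step 1. Integrate ∫(6*t**2*exp(3*t)) dt by parts with u = t**2, dv = (6*exp(3*t)) dt, so v = 2*exp(3*t): now 2*t**2*exp(3*t) + ∫(-4*t*exp(3*t)) dt.
Step 2. Integrate ∫(-4*t*exp(3*t)) dt by parts with u = t, dv = (-4*exp(3*t)) dt, so v = -4*exp(3*t)/3: now 2*t**2*exp(3*t) - 4*t*exp(3*t)/3 + ∫(4*exp(3*t)/3) dt.
Step 3. Evaluate the standard form: now 2*t**2*exp(3*t) - 4*t*exp(3*t)/3 + 4*exp(3*t)/9.
Answer: 2*t**2*exp(3*t) - 4*t*exp(3*t)/3 + 4*exp(3*t)/9.


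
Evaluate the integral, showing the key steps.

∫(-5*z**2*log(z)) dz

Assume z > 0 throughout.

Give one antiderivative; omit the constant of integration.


Step 1. Integrate ∫(-5*z**2*log(z)) dz by parts with u = log(z), dv = (-5*z**2) dz, so v = -5*z**3/3 [assuming z > 0]: now -5*z**3*log(z)/3 + ∫(5*z**2/3) dz.
Step 2. Evaluate the standard form: now -5*z**3*log(z)/3 + 5*z**3/9.
Answer: -5*z**3*log(z)/3 + 5*z**3/9.


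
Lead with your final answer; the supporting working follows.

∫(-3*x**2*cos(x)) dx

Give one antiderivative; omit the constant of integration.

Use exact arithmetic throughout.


The answer is -3*x**2*sin(x) - 6*x*cos(x) + 6*sin(x).
Step 1. Integrate ∫(-3*x**2*cos(x)) dx by parts with u = x**2, dv = (-3*cos(x)) dx, so v = -3*sin(x): now -3*x**2*sin(x) + ∫(6*x*sin(x)) dx.
Step 2. Integrate ∫(6*x*sin(x)) dx by parts with u = x, dv = (6*sin(x)) dx, so v = -6*cos(x): now -3*x**2*sin(x) - 6*x*cos(x) + ∫(6*cos(x)) dx.
Step 3. Evaluate the standard form: now -3*x**2*sin(x) - 6*x*cos(x) + 6*sin(x).
Answer: -3*x**2*sin(x) - 6*x*cos(x) + 6*sin(x).


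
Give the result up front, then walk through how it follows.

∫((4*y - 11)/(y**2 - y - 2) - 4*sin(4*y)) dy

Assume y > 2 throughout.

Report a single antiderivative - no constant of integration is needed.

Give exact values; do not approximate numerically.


The answer is -log(y - 2) + 5*log(y + 1) + cos(4*y).
Step 1. Rewrite: now ∫((4*y - 11)/(y**2 - y - 2)) dy + ∫(-4*sin(4*y)) dy.
Step 2. Evaluate the standard form: now cos(4*y) + ∫((4*y - 11)/(y**2 - y - 2)) dy.
Step 3. Decompose ∫((4*y - 11)/(y**2 - y - 2)) dy by partial fractions, (4*y - 11)/(y**2 - y - 2) = 5/(y + 1) - 1/(y - 2): now cos(4*y) + ∫(-1/(y - 2)) dy + ∫(5/(y + 1)) dy.
Step 4. Evaluate the standard form [assuming y > 2]: now -log(y - 2) + cos(4*y) + ∫(5/(y + 1)) dy.
Step 5. Evaluate the standard form [assuming y > -1]: now -log(y - 2) + 5*log(y + 1) + cos(4*y).
Answer: -log(y - 2) + 5*log(y + 1) + cos(4*y).


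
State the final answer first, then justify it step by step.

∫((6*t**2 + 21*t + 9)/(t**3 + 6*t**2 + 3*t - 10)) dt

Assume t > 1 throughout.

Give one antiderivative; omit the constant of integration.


The answer is 2*log(t - 1) + log(t + 2) + 3*log(t + 5).
Step 1. Decompose ∫((6*t**2 + 21*t + 9)/(t**3 + 6*t**2 + 3*t - 10)) dt by partial fractions, (6*t**2 + 21*t + 9)/(t**3 + 6*t**2 + 3*t - 10) = 3/(t + 5) + 1/(t + 2) + 2/(t - 1): now ∫(2/(t - 1)) dt + ∫(1/(t + 2)) dt + ∫(3/(t + 5)) dt.
Step 2. Evaluate the standard form [assuming t > -2]: now log(t + 2) + ∫(2/(t - 1)) dt + ∫(3/(t + 5)) dt.
Step 3. Evaluate the standard form [assuming t > 1]: now 2*log(t - 1) + log(t + 2) + ∫(3/(t + 5)) dt.
Step 4. Evaluate the standard form [assuming t > -5]: now 2*log(t - 1) + log(t + 2) + 3*log(t + 5).
Answer: 2*log(t - 1) + log(t + 2) + 3*log(t + 5).


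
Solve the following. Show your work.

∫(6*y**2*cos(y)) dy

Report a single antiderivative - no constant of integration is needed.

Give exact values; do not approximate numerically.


Step 1. Integrate ∫(6*y**2*cos(y)) dy by parts with u = y**2, dv = (6*cos(y)) dy, so v = 6*sin(y): now 6*y**2*sin(y) + ∫(-12*y*sin(y)) dy.
Step 2. Integrate ∫(-12*y*sin(y)) dy by parts with u = y, dv = (-12*sin(y)) dy, so v = 12*cos(y): now 6*y**2*sin(y) + 12*y*cos(y) + ∫(-12*cos(y)) dy.
Step 3. Evaluate the standard form: now 6*y**2*sin(y) + 12*y*cos(y) - 12*sin(y).
Answer: 6*y**2*sin(y) + 12*y*cos(y) - 12*sin(y).


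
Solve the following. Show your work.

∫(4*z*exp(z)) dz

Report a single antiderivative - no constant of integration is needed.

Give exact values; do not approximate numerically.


Step 1. Integrate ∫(4*z*exp(z)) dz by parts with u = z, dv = (4*exp(z)) dz, so v = 4*exp(z): now 4*z*exp(z) + ∫(-4*exp(z)) dz.
Step 2. Evaluate the standard form: now 4*z*exp(z) - 4*exp(z).
Answer: 4*z*exp(z) - 4*exp(z).


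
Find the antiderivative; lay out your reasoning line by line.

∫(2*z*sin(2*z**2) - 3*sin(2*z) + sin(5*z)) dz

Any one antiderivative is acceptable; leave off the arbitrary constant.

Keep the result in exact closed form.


Step 1. Rewrite: now ∫(2*z*sin(2*z**2)) dz + ∫(-3*sin(2*z)) dz + ∫(sin(5*z)) dz.
Step 2. Evaluate the standard form: now 3*cos(2*z)/2 + ∫(2*z*sin(2*z**2)) dz + ∫(sin(5*z)) dz.
Step 3. Substitute u = z**2, turning ∫(2*z*sin(2*z**2)) dz into ∫(sin(2*u)) du: now 3*cos(2*z)/2 + ∫(sin(2*u)) du + ∫(sin(5*z)) dz.
Step 4. Evaluate the standard form: now -cos(2*u)/2 + 3*cos(2*z)/2 + ∫(sin(5*z)) dz.
Step 5. Substitute back u = z**2: now 3*cos(2*z)/2 - cos(2*z**2)/2 + ∫(sin(5*z)) dz.
Step 6. Evaluate the standard form: now 3*cos(2*z)/2 - cos(5*z)/5 - cos(2*z**2)/2.
Answer: 3*cos(2*z)/2 - cos(5*z)/5 - cos(2*z**2)/2.


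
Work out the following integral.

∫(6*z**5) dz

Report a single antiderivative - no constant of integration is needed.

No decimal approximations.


Answer: z**6.


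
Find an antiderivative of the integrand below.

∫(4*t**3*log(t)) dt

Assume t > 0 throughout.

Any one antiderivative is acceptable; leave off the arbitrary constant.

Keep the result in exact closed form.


Answer: t**4*log(t) - t**4/4.


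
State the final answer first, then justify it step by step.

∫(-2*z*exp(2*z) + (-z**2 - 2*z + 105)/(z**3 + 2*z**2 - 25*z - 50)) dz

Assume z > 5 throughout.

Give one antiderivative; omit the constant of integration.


The answer is -z*exp(2*z) + exp(2*z)/2 + log(z - 5) - 5*log(z + 2) + 3*log(z + 5).
Step 1. Rewrite: now ∫(-2*z*exp(2*z)) dz + ∫((-z**2 - 2*z + 105)/(z**3 + 2*z**2 - 25*z - 50)) dz.
Step 2. Integrate ∫(-2*z*exp(2*z)) dz by parts with u = z, dv = (-2*exp(2*z)) dz, so v = -exp(2*z): now -z*exp(2*z) + ∫((-z**2 - 2*z + 105)/(z**3 + 2*z**2 - 25*z - 50)) dz + ∫(exp(2*z)) dz.
Step 3. Evaluate the standard form: now -z*exp(2*z) + exp(2*z)/2 + ∫((-z**2 - 2*z + 105)/(z**3 + 2*z**2 - 25*z - 50)) dz.
Step 4. Decompose ∫((-z**2 - 2*z + 105)/(z**3 + 2*z**2 - 25*z - 50)) dz by partial fractions, (-z**2 - 2*z + 105)/(z**3 + 2*z**2 - 25*z - 50) = 3/(z + 5) - 5/(z + 2) + 1/(z - 5): now -z*exp(2*z) + exp(2*z)/2 + ∫(1/(z - 5)) dz + ∫(-5/(z + 2)) dz + ∫(3/(z + 5)) dz.
Step 5. Evaluate the standard form [assuming z > -5]: now -z*exp(2*z) + exp(2*z)/2 + 3*log(z + 5) + ∫(1/(z - 5)) dz + ∫(-5/(z + 2)) dz.
Step 6. Evaluate the standard form [assuming z > 5]: now -z*exp(2*z) + exp(2*z)/2 + log(z - 5) + 3*log(z + 5) + ∫(-5/(z + 2)) dz.
Step 7. Evaluate the standard form [assuming z > -2]: now -z*exp(2*z) + exp(2*z)/2 + log(z - 5) - 5*log(z + 2) + 3*log(z + 5).
Answer: -z*exp(2*z) + exp(2*z)/2 + log(z - 5) - 5*log(z + 2) + 3*log(z + 5).


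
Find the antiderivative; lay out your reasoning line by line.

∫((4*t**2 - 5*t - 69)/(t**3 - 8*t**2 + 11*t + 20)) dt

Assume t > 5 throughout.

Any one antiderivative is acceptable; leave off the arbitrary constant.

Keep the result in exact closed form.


Step 1. Decompose ∫((4*t**2 - 5*t - 69)/(t**3 - 8*t**2 + 11*t + 20)) dt by partial fractions, (4*t**2 - 5*t - 69)/(t**3 - 8*t**2 + 11*t + 20) = -2/(t + 1) + 5/(t - 4) + 1/(t - 5): now ∫(1/(t - 5)) dt + ∫(5/(t - 4)) dt + ∫(-2/(t + 1)) dt.
Step 2. Evaluate the standard form [assuming t > -1]: now -2*log(t + 1) + ∫(1/(t - 5)) dt + ∫(5/(t - 4)) dt.
Step 3. Evaluate the standard form [assuming t > 5]: now log(t - 5) - 2*log(t + 1) + ∫(5/(t - 4)) dt.
Step 4. Evaluate the standard form [assuming t > 4]: now log(t - 5) + 5*log(t - 4) - 2*log(t + 1).
Answer: log(t - 5) + 5*log(t - 4) - 2*log(t + 1).


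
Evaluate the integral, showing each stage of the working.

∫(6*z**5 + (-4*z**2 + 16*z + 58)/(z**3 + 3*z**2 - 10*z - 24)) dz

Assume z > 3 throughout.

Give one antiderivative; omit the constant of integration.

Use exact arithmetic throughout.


Step 1. Rewrite: now ∫(6*z**5) dz + ∫((-4*z**2 + 16*z + 58)/(z**3 + 3*z**2 - 10*z - 24)) dz.
Step 2. Evaluate the standard form: now z**6 + ∫((-4*z**2 + 16*z + 58)/(z**3 + 3*z**2 - 10*z - 24)) dz.
Step 3. Decompose ∫((-4*z**2 + 16*z + 58)/(z**3 + 3*z**2 - 10*z - 24)) dz by partial fractions, (-4*z**2 + 16*z + 58)/(z**3 + 3*z**2 - 10*z - 24) = -5/(z + 4) - 1/(z + 2) + 2/(z - 3): now z**6 + ∫(2/(z - 3)) dz + ∫(-1/(z + 2)) dz + ∫(-5/(z + 4)) dz.
Step 4. Evaluate the standard form [assuming z > -4]: now z**6 - 5*log(z + 4) + ∫(2/(z - 3)) dz + ∫(-1/(z + 2)) dz.
Step 5. Evaluate the standard form [assuming z > -2]: now z**6 - log(z + 2) - 5*log(z + 4) + ∫(2/(z - 3)) dz.
Step 6. Evaluate the standard form [assuming z > 3]: now z**6 + 2*log(z - 3) - log(z + 2) - 5*log(z + 4).
Answer: z**6 + 2*log(z - 3) - log(z + 2) - 5*log(z + 4).


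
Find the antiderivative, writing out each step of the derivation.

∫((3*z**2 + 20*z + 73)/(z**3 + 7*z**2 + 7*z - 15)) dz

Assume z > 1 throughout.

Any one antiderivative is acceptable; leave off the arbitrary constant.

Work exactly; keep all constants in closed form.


Step 1. Decompose ∫((3*z**2 + 20*z + 73)/(z**3 + 7*z**2 + 7*z - 15)) dz by partial fractions, (3*z**2 + 20*z + 73)/(z**3 + 7*z**2 + 7*z - 15) = 4/(z + 5) - 5/(z + 3) + 4/(z - 1): now ∫(4/(z - 1)) dz + ∫(-5/(z + 3)) dz + ∫(4/(z + 5)) dz.
Step 2. Evaluate the standard form [assuming z > -3]: now -5*log(z + 3) + ∫(4/(z - 1)) dz + ∫(4/(z + 5)) dz.
Step 3. Evaluate the standard form [assuming z > 1]: now 4*log(z - 1) - 5*log(z + 3) + ∫(4/(z + 5)) dz.
Step 4. Evaluate the standard form [assuming z > -5]: now 4*log(z - 1) - 5*log(z + 3) + 4*log(z + 5).
Answer: 4*log(z - 1) - 5*log(z + 3) + 4*log(z + 5).


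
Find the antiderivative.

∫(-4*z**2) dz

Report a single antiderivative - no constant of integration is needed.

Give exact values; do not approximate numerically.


Answer: -4*z**3/3.


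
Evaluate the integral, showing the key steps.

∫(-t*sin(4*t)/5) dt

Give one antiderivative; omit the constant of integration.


Step 1. Integrate ∫(-t*sin(4*t)/5) dt by parts with u = t, dv = (-sin(4*t)/5) dt, so v = cos(4*t)/20: now t*cos(4*t)/20 + ∫(-cos(4*t)/20) dt.
Step 2. Evaluate the standard form: now t*cos(4*t)/20 - sin(4*t)/80.
Answer: t*cos(4*t)/20 - sin(4*t)/80.


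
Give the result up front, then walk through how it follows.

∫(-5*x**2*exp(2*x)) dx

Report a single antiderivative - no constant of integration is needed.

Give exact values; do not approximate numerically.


The answer is -5*x**2*exp(2*x)/2 + 5*x*exp(2*x)/2 - 5*exp(2*x)/4.
Step 1. Integrate ∫(-5*x**2*exp(2*x)) dx by parts with u = x**2, dv = (-5*exp(2*x)) dx, so v = -5*exp(2*x)/2: now -5*x**2*exp(2*x)/2 + ∫(5*x*exp(2*x)) dx.
Step 2. Integrate ∫(5*x*exp(2*x)) dx by parts with u = x, dv = (5*exp(2*x)) dx, so v = 5*exp(2*x)/2: now -5*x**2*exp(2*x)/2 + 5*x*exp(2*x)/2 + ∫(-5*exp(2*x)/2) dx.
Step 3. Evaluate the standard form: now -5*x**2*exp(2*x)/2 + 5*x*exp(2*x)/2 - 5*exp(2*x)/4.
Answer: -5*x**2*exp(2*x)/2 + 5*x*exp(2*x)/2 - 5*exp(2*x)/4.


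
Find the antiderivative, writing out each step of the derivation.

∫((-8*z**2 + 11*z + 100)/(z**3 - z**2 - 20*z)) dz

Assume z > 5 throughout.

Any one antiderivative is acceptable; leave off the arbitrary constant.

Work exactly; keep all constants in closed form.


Step 1. Decompose ∫((-8*z**2 + 11*z + 100)/(z**3 - z**2 - 20*z)) dz by partial fractions, (-8*z**2 + 11*z + 100)/(z**3 - z**2 - 20*z) = -2/(z + 4) - 1/(z - 5) - 5/z: now ∫(-5/z) dz + ∫(-1/(z - 5)) dz + ∫(-2/(z + 4)) dz.
Step 2. Evaluate the standard form [assuming z > 0]: now -5*log(z) + ∫(-1/(z - 5)) dz + ∫(-2/(z + 4)) dz.
Step 3. Evaluate the standard form [assuming z > 5]: now -5*log(z) - log(z - 5) + ∫(-2/(z + 4)) dz.
Step 4. Evaluate the standard form [assuming z > -4]: now -5*log(z) - log(z - 5) - 2*log(z + 4).
Answer: -5*log(z) - log(z - 5) - 2*log(z + 4).


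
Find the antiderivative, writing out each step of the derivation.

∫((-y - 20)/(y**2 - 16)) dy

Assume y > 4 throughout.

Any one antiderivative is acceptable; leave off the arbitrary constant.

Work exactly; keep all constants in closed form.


Step 1. Decompose ∫((-y - 20)/(y**2 - 16)) dy by partial fractions, (-y - 20)/(y**2 - 16) = 2/(y + 4) - 3/(y - 4): now ∫(-3/(y - 4)) dy + ∫(2/(y + 4)) dy.
Step 2. Evaluate the standard form [assuming y > -4]: now 2*log(y + 4) + ∫(-3/(y - 4)) dy.
Step 3. Evaluate the standard form [assuming y > 4]: now -3*log(y - 4) + 2*log(y + 4).
Answer: -3*log(y - 4) + 2*log(y + 4).


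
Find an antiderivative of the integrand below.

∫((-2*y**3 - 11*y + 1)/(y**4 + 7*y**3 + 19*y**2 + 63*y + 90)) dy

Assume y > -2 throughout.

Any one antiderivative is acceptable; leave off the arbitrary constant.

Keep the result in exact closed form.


Answer: log(y + 2) - 3*log(y + 5) + atan(y/3)/3.


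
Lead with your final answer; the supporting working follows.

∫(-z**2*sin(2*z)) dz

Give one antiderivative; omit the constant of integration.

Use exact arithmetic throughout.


The answer is z**2*cos(2*z)/2 - z*sin(2*z)/2 - cos(2*z)/4.
Step 1. Integrate ∫(-z**2*sin(2*z)) dz by parts with u = z**2, dv = (-sin(2*z)) dz, so v = cos(2*z)/2: now z**2*cos(2*z)/2 + ∫(-z*cos(2*z)) dz.
Step 2. Integrate ∫(-z*cos(2*z)) dz by parts with u = z, dv = (-cos(2*z)) dz, so v = -sin(2*z)/2: now z**2*cos(2*z)/2 - z*sin(2*z)/2 + ∫(sin(2*z)/2) dz.
Step 3. Evaluate the standard form: now z**2*cos(2*z)/2 - z*sin(2*z)/2 - cos(2*z)/4.
Answer: z**2*cos(2*z)/2 - z*sin(2*z)/2 - cos(2*z)/4.


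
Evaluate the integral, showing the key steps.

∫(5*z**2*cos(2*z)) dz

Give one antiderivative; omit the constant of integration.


Step 1. Integrate ∫(5*z**2*cos(2*z)) dz by parts with u = z**2, dv = (5*cos(2*z)) dz, so v = 5*sin(2*z)/2: now 5*z**2*sin(2*z)/2 + ∫(-5*z*sin(2*z)) dz.
Step 2. Integrate ∫(-5*z*sin(2*z)) dz by parts with u = z, dv = (-5*sin(2*z)) dz, so v = 5*cos(2*z)/2: now 5*z**2*sin(2*z)/2 + 5*z*cos(2*z)/2 + ∫(-5*cos(2*z)/2) dz.
Step 3. Evaluate the standard form: now 5*z**2*sin(2*z)/2 + 5*z*cos(2*z)/2 - 5*sin(2*z)/4.
Answer: 5*z**2*sin(2*z)/2 + 5*z*cos(2*z)/2 - 5*sin(2*z)/4.


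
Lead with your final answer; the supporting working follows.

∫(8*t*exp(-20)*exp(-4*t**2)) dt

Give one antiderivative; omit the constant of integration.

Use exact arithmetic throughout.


The answer is -exp(-4*t**2 - 20).
Step 1. Substitute u = t**2 + 5, turning ∫(8*t*exp(-20)*exp(-4*t**2)) dt into ∫(4*exp(-4*u)) du: now ∫(4*exp(-4*u)) du.
Step 2. Evaluate the standard form: now -exp(-4*u).
Step 3. Substitute back u = t**2 + 5: now -exp(-4*t**2 - 20).
Answer: -exp(-4*t**2 - 20).
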